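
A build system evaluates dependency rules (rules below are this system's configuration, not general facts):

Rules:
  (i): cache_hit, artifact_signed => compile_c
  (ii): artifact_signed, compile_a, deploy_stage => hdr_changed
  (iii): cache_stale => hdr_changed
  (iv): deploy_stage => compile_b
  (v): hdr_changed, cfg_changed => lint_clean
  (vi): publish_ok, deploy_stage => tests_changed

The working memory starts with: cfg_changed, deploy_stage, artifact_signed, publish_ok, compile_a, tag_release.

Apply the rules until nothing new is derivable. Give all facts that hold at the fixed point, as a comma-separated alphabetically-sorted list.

Round 1 fires (ii), (iv), (vi), giving hdr_changed, compile_b, tests_changed.
Round 2 fires (v), giving lint_clean.

artifact_signed, cfg_changed, compile_a, compile_b, deploy_stage, hdr_changed, lint_clean, publish_ok, tag_release, tests_changed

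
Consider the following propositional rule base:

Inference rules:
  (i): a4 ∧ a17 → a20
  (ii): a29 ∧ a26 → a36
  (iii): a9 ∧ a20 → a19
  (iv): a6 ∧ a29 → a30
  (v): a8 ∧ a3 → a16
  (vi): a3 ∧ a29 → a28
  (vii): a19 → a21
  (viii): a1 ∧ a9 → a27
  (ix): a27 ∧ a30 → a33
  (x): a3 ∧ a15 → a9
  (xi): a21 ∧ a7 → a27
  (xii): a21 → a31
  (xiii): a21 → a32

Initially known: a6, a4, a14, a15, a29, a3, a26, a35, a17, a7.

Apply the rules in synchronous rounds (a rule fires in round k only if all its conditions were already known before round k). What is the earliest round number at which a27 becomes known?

4

Round 1: (i) [a4 ∧ a17 → a20]; (ii) [a29 ∧ a26 → a36]; (iv) [a6 ∧ a29 → a30]; (vi) [a3 ∧ a29 → a28]; (x) [a3 ∧ a15 → a9]. Adds a20, a36, a30, a28, a9.
Round 2: (iii) [a9 ∧ a20 → a19]. Adds a19.
Round 3: (vii) [a19 → a21]. Adds a21.
Round 4: (xi) [a21 ∧ a7 → a27]; (xii) [a21 → a31]; (xiii) [a21 → a32]. Adds a27, a31, a32.
a27 first appears in round 4.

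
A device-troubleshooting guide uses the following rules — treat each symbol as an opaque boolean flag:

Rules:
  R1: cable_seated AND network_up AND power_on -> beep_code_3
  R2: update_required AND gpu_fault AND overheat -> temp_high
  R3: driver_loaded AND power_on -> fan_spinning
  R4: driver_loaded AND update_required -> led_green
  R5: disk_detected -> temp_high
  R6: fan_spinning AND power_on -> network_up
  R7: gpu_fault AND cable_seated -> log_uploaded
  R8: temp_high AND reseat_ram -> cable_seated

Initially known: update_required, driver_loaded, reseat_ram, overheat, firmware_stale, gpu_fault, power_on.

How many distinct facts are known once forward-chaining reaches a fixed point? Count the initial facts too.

14

Round 1: R2 [update_required AND gpu_fault AND overheat -> temp_high]; R3 [driver_loaded AND power_on -> fan_spinning]; R4 [driver_loaded AND update_required -> led_green]. New: temp_high, fan_spinning, led_green.
Round 2: R6 [fan_spinning AND power_on -> network_up]; R8 [temp_high AND reseat_ram -> cable_seated]. New: network_up, cable_seated.
Round 3: R1 [cable_seated AND network_up AND power_on -> beep_code_3]; R7 [gpu_fault AND cable_seated -> log_uploaded]. New: beep_code_3, log_uploaded.
Closure: {beep_code_3, cable_seated, driver_loaded, fan_spinning, firmware_stale, gpu_fault, led_green, log_uploaded, network_up, overheat, power_on, reseat_ram, temp_high, update_required} — 14 facts.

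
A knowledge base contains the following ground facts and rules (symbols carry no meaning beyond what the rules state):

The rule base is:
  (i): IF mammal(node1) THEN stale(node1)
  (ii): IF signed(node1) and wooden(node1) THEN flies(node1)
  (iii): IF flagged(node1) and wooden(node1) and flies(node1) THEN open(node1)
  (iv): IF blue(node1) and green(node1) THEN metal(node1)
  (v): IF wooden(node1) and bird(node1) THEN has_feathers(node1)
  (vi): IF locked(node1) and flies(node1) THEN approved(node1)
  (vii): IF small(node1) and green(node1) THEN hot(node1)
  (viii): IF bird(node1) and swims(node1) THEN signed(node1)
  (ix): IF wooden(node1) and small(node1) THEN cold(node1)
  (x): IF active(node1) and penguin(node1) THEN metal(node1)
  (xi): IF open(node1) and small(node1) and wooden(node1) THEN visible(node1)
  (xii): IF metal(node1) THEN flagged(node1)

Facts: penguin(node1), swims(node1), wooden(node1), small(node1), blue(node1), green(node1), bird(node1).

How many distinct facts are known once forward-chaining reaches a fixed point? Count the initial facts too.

16

Round 1 fires (iv), (v), (vii), (viii), (ix), giving metal(node1), has_feathers(node1), hot(node1), signed(node1), cold(node1).
Round 2 fires (ii), (xii), giving flies(node1), flagged(node1).
Round 3 fires (iii), giving open(node1).
Round 4 fires (xi), giving visible(node1).
Closure: {bird(node1), blue(node1), cold(node1), flagged(node1), flies(node1), green(node1), has_feathers(node1), hot(node1), metal(node1), open(node1), penguin(node1), signed(node1), small(node1), swims(node1), visible(node1), wooden(node1)} — 16 facts.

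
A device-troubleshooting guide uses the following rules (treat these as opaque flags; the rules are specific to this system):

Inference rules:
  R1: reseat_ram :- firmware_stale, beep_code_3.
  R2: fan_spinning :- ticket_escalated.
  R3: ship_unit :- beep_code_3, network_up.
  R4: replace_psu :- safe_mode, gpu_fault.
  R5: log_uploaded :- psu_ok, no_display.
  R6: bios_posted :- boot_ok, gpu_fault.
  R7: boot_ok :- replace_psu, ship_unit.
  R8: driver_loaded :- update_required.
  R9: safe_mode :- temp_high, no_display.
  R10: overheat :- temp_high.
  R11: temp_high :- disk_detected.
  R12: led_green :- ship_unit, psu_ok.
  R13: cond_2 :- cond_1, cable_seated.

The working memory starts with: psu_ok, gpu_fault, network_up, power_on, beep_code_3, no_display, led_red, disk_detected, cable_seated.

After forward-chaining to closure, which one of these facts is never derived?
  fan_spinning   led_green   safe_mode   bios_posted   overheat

fan_spinning

Round 1 fires R3, R5, R11, giving ship_unit, log_uploaded, temp_high.
Round 2 fires R9, R10, R12, giving safe_mode, overheat, led_green.
Round 3 fires R4, giving replace_psu.
Round 4 fires R7, giving boot_ok.
Round 5 fires R6, giving bios_posted.
Derived: bios_posted (round 5), safe_mode (round 2), led_green (round 2), overheat (round 2). fan_spinning never appears in any round.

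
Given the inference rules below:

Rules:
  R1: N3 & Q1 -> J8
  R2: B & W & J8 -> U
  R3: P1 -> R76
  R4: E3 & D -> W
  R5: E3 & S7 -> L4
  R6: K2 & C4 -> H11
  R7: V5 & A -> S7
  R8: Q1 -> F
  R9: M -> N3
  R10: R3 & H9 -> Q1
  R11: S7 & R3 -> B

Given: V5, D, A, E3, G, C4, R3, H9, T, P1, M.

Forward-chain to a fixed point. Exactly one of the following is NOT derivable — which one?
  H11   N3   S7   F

[1] R3 [P1 -> R76]; R4 [E3 & D -> W]; R7 [V5 & A -> S7]; R9 [M -> N3]; R10 [R3 & H9 -> Q1]. ⇒ new: R76, W, S7, N3, Q1.
[2] R1 [N3 & Q1 -> J8]; R5 [E3 & S7 -> L4]; R8 [Q1 -> F]; R11 [S7 & R3 -> B]. ⇒ new: J8, L4, F, B.
[3] R2 [B & W & J8 -> U]. ⇒ new: U.
Derived: N3 (round 1), F (round 2), S7 (round 1). H11 never appears in any round.

H11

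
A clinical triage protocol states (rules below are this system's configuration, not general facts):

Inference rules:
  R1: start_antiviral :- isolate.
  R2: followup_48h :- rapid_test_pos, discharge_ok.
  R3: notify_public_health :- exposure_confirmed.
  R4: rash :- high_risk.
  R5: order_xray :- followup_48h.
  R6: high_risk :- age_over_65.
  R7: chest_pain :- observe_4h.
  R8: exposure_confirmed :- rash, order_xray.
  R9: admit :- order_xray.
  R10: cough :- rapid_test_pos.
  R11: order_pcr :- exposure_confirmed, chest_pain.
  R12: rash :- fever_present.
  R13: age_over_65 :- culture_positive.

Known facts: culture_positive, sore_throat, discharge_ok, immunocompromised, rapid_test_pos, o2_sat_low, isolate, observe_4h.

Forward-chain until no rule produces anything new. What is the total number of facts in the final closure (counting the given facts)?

20

Round 1: R1 [start_antiviral :- isolate.]; R2 [followup_48h :- rapid_test_pos, discharge_ok.]; R7 [chest_pain :- observe_4h.]; R10 [cough :- rapid_test_pos.]; R13 [age_over_65 :- culture_positive.]. New: start_antiviral, followup_48h, chest_pain, cough, age_over_65.
Round 2: R5 [order_xray :- followup_48h.]; R6 [high_risk :- age_over_65.]. New: order_xray, high_risk.
Round 3: R4 [rash :- high_risk.]; R9 [admit :- order_xray.]. New: rash, admit.
Round 4: R8 [exposure_confirmed :- rash, order_xray.]. New: exposure_confirmed.
Round 5: R3 [notify_public_health :- exposure_confirmed.]; R11 [order_pcr :- exposure_confirmed, chest_pain.]. New: notify_public_health, order_pcr.
Closure: {admit, age_over_65, chest_pain, cough, culture_positive, discharge_ok, exposure_confirmed, followup_48h, high_risk, immunocompromised, isolate, notify_public_health, o2_sat_low, observe_4h, order_pcr, order_xray, rapid_test_pos, rash, sore_throat, start_antiviral} — 20 facts.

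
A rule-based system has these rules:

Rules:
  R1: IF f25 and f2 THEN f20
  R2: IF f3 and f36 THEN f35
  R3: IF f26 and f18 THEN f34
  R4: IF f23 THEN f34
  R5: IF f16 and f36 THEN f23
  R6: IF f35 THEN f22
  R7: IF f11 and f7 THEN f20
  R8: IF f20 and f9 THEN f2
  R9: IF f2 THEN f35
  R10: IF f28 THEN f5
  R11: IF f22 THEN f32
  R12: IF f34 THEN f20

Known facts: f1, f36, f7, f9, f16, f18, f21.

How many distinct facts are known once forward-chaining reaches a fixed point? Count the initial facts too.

14

Round 1: R5 [IF f16 and f36 THEN f23]. New: f23.
Round 2: R4 [IF f23 THEN f34]. New: f34.
Round 3: R12 [IF f34 THEN f20]. New: f20.
Round 4: R8 [IF f20 and f9 THEN f2]. New: f2.
Round 5: R9 [IF f2 THEN f35]. New: f35.
Round 6: R6 [IF f35 THEN f22]. New: f22.
Round 7: R11 [IF f22 THEN f32]. New: f32.
Closure: {f1, f16, f18, f2, f20, f21, f22, f23, f32, f34, f35, f36, f7, f9} — 14 facts.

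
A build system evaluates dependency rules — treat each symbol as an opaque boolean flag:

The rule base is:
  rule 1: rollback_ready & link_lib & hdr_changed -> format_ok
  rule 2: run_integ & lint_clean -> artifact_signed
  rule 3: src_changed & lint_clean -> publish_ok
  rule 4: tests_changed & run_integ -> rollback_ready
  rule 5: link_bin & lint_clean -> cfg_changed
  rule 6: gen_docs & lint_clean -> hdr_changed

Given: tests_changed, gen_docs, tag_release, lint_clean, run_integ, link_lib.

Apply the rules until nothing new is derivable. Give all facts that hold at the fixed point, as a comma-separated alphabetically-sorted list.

Round 1 fires rule 2, rule 4, rule 6, giving artifact_signed, rollback_ready, hdr_changed.
Round 2 fires rule 1, giving format_ok.

artifact_signed, format_ok, gen_docs, hdr_changed, link_lib, lint_clean, rollback_ready, run_integ, tag_release, tests_changed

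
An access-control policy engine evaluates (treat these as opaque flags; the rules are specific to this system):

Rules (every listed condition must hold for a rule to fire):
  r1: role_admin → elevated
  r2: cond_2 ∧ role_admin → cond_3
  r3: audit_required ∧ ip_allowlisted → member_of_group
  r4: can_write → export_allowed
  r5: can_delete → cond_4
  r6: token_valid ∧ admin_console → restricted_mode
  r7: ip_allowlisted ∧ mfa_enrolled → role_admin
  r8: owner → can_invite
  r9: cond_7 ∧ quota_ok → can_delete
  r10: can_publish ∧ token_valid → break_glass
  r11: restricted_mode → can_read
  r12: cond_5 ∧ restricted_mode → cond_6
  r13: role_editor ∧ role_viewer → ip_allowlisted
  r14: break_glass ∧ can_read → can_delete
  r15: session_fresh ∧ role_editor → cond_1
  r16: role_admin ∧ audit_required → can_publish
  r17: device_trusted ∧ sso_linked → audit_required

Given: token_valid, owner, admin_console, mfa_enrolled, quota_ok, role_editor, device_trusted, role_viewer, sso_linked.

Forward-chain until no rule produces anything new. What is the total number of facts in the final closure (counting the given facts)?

Round 1 fires r6, r8, r13, r17, giving restricted_mode, can_invite, ip_allowlisted, audit_required.
Round 2 fires r3, r7, r11, giving member_of_group, role_admin, can_read.
Round 3 fires r1, r16, giving elevated, can_publish.
Round 4 fires r10, giving break_glass.
Round 5 fires r14, giving can_delete.
Round 6 fires r5, giving cond_4.
Closure: {admin_console, audit_required, break_glass, can_delete, can_invite, can_publish, can_read, cond_4, device_trusted, elevated, ip_allowlisted, member_of_group, mfa_enrolled, owner, quota_ok, restricted_mode, role_admin, role_editor, role_viewer, sso_linked, token_valid} — 21 facts.

21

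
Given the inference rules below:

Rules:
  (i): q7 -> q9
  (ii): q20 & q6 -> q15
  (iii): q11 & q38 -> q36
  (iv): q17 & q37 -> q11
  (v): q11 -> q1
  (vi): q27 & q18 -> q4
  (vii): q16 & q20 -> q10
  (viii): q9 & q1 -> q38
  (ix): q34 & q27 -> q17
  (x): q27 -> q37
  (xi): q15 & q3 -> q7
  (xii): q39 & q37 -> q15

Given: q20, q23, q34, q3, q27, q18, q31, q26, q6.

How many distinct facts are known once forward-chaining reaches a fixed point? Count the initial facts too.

19

Round 1 — (ii), (vi), (ix), (x), derive q15, q4, q17, q37.
Round 2 — (iv), (xi), derive q11, q7.
Round 3 — (i), (v), derive q9, q1.
Round 4 — (viii), derive q38.
Round 5 — (iii), derive q36.
Closure: {q1, q11, q15, q17, q18, q20, q23, q26, q27, q3, q31, q34, q36, q37, q38, q4, q6, q7, q9} — 19 facts.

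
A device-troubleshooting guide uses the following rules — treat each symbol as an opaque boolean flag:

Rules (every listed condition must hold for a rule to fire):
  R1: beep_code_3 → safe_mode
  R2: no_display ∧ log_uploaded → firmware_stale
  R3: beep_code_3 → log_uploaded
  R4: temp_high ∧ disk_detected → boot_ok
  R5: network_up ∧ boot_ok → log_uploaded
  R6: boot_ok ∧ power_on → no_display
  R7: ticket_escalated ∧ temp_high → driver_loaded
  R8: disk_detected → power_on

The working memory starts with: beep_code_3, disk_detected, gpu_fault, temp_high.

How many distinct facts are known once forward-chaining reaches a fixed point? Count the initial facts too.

[1] R1 [beep_code_3 → safe_mode]; R3 [beep_code_3 → log_uploaded]; R4 [temp_high ∧ disk_detected → boot_ok]; R8 [disk_detected → power_on]. ⇒ new: safe_mode, log_uploaded, boot_ok, power_on.
[2] R6 [boot_ok ∧ power_on → no_display]. ⇒ new: no_display.
[3] R2 [no_display ∧ log_uploaded → firmware_stale]. ⇒ new: firmware_stale.
Closure: {beep_code_3, boot_ok, disk_detected, firmware_stale, gpu_fault, log_uploaded, no_display, power_on, safe_mode, temp_high} — 10 facts.

10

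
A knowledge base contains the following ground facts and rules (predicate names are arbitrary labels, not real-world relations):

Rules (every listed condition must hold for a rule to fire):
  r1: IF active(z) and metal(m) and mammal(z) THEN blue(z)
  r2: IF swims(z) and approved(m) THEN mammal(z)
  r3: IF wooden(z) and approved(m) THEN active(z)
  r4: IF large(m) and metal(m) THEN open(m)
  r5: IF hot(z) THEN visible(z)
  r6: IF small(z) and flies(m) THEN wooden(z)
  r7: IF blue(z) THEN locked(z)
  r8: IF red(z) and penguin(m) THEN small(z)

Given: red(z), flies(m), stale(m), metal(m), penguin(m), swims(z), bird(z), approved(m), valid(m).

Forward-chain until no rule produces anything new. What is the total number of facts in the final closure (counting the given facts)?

15

[1] r2 [IF swims(z) and approved(m) THEN mammal(z)]; r8 [IF red(z) and penguin(m) THEN small(z)]. ⇒ new: mammal(z), small(z).
[2] r6 [IF small(z) and flies(m) THEN wooden(z)]. ⇒ new: wooden(z).
[3] r3 [IF wooden(z) and approved(m) THEN active(z)]. ⇒ new: active(z).
[4] r1 [IF active(z) and metal(m) and mammal(z) THEN blue(z)]. ⇒ new: blue(z).
[5] r7 [IF blue(z) THEN locked(z)]. ⇒ new: locked(z).
Closure: {active(z), approved(m), bird(z), blue(z), flies(m), locked(z), mammal(z), metal(m), penguin(m), red(z), small(z), stale(m), swims(z), valid(m), wooden(z)} — 15 facts.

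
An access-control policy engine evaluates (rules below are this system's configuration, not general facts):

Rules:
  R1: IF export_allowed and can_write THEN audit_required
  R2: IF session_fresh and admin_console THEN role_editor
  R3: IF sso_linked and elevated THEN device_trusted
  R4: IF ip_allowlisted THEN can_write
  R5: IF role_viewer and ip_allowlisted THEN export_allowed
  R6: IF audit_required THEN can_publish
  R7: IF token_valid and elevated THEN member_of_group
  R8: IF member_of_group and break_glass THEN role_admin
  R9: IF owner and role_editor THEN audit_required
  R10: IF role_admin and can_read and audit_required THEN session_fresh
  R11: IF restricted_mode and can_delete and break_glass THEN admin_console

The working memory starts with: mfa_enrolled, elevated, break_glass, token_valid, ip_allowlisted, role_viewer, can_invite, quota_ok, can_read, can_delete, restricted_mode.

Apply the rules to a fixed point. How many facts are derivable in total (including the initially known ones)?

20

Round 1: R4 [IF ip_allowlisted THEN can_write]; R5 [IF role_viewer and ip_allowlisted THEN export_allowed]; R7 [IF token_valid and elevated THEN member_of_group]; R11 [IF restricted_mode and can_delete and break_glass THEN admin_console]. New: can_write, export_allowed, member_of_group, admin_console.
Round 2: R1 [IF export_allowed and can_write THEN audit_required]; R8 [IF member_of_group and break_glass THEN role_admin]. New: audit_required, role_admin.
Round 3: R6 [IF audit_required THEN can_publish]; R10 [IF role_admin and can_read and audit_required THEN session_fresh]. New: can_publish, session_fresh.
Round 4: R2 [IF session_fresh and admin_console THEN role_editor]. New: role_editor.
Closure: {admin_console, audit_required, break_glass, can_delete, can_invite, can_publish, can_read, can_write, elevated, export_allowed, ip_allowlisted, member_of_group, mfa_enrolled, quota_ok, restricted_mode, role_admin, role_editor, role_viewer, session_fresh, token_valid} — 20 facts.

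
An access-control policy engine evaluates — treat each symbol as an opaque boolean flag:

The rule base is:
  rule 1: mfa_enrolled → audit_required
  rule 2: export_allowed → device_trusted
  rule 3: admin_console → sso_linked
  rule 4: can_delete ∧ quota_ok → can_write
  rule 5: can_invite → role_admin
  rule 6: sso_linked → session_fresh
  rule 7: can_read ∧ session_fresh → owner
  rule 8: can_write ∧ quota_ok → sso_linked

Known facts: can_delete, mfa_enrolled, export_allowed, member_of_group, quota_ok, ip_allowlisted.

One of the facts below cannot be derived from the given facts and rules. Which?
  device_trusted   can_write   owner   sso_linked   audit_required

[1] rule 1 [mfa_enrolled → audit_required]; rule 2 [export_allowed → device_trusted]; rule 4 [can_delete ∧ quota_ok → can_write]. ⇒ new: audit_required, device_trusted, can_write.
[2] rule 8 [can_write ∧ quota_ok → sso_linked]. ⇒ new: sso_linked.
[3] rule 6 [sso_linked → session_fresh]. ⇒ new: session_fresh.
Derived: audit_required (round 1), can_write (round 1), device_trusted (round 1), sso_linked (round 2). owner never appears in any round.

owner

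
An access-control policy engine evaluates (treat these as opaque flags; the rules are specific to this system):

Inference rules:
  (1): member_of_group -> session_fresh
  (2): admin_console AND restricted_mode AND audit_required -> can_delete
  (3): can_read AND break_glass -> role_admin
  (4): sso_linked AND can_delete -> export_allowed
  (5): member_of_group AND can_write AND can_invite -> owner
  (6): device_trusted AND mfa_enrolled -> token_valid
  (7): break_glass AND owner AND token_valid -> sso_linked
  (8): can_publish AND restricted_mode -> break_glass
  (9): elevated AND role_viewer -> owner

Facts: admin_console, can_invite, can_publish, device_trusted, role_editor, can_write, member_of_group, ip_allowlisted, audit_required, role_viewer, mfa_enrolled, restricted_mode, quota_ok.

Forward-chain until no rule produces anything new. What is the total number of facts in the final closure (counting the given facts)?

Round 1: (1) [member_of_group -> session_fresh]; (2) [admin_console AND restricted_mode AND audit_required -> can_delete]; (5) [member_of_group AND can_write AND can_invite -> owner]; (6) [device_trusted AND mfa_enrolled -> token_valid]; (8) [can_publish AND restricted_mode -> break_glass]. New: session_fresh, can_delete, owner, token_valid, break_glass.
Round 2: (7) [break_glass AND owner AND token_valid -> sso_linked]. New: sso_linked.
Round 3: (4) [sso_linked AND can_delete -> export_allowed]. New: export_allowed.
Closure: {admin_console, audit_required, break_glass, can_delete, can_invite, can_publish, can_write, device_trusted, export_allowed, ip_allowlisted, member_of_group, mfa_enrolled, owner, quota_ok, restricted_mode, role_editor, role_viewer, session_fresh, sso_linked, token_valid} — 20 facts.

20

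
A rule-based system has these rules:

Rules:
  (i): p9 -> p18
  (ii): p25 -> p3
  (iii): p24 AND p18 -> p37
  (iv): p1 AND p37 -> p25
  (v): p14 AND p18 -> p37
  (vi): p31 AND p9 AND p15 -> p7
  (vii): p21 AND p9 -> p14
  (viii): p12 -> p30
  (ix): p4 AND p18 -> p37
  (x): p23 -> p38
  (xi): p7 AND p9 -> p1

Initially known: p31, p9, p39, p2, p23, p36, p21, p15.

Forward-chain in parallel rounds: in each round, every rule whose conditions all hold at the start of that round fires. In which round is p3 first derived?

Round 1: (i) [p9 -> p18]; (vi) [p31 AND p9 AND p15 -> p7]; (vii) [p21 AND p9 -> p14]; (x) [p23 -> p38]. Adds p18, p7, p14, p38.
Round 2: (v) [p14 AND p18 -> p37]; (xi) [p7 AND p9 -> p1]. Adds p37, p1.
Round 3: (iv) [p1 AND p37 -> p25]. Adds p25.
Round 4: (ii) [p25 -> p3]. Adds p3.
p3 first appears in round 4.

4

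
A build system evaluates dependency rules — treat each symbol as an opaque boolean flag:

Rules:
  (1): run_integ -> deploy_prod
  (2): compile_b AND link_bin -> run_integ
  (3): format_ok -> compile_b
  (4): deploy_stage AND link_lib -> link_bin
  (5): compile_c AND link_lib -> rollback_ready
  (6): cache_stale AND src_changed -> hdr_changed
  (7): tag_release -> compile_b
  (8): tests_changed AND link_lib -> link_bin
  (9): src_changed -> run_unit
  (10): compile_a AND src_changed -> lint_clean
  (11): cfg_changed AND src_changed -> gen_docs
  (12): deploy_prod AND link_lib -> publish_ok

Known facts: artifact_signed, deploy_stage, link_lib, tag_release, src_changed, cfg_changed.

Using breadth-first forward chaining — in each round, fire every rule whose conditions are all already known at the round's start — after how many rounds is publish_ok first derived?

[1] (4) [deploy_stage AND link_lib -> link_bin]; (7) [tag_release -> compile_b]; (9) [src_changed -> run_unit]; (11) [cfg_changed AND src_changed -> gen_docs]. ⇒ new: link_bin, compile_b, run_unit, gen_docs.
[2] (2) [compile_b AND link_bin -> run_integ]. ⇒ new: run_integ.
[3] (1) [run_integ -> deploy_prod]. ⇒ new: deploy_prod.
[4] (12) [deploy_prod AND link_lib -> publish_ok]. ⇒ new: publish_ok.
publish_ok first appears in round 4.

4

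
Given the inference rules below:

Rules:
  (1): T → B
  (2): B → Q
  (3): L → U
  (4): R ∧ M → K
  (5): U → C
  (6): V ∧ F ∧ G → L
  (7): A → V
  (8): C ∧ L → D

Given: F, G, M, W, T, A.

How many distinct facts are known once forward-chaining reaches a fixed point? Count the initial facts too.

Round 1 — (1), (7), derive B, V.
Round 2 — (2), (6), derive Q, L.
Round 3 — (3), derive U.
Round 4 — (5), derive C.
Round 5 — (8), derive D.
Closure: {A, B, C, D, F, G, L, M, Q, T, U, V, W} — 13 facts.

13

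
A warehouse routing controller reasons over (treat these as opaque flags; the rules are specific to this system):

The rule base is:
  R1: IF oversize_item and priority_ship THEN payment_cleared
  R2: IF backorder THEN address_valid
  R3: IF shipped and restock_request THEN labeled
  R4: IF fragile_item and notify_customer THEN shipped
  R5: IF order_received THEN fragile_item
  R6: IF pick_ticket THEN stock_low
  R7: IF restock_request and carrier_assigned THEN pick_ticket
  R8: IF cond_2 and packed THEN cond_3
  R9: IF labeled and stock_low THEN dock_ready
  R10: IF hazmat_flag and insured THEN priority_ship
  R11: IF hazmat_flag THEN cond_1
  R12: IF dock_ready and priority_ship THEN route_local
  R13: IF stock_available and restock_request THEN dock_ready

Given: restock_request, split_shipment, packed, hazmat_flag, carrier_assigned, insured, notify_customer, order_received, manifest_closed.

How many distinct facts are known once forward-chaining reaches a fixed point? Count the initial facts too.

18

Round 1 fires R5, R7, R10, R11, giving fragile_item, pick_ticket, priority_ship, cond_1.
Round 2 fires R4, R6, giving shipped, stock_low.
Round 3 fires R3, giving labeled.
Round 4 fires R9, giving dock_ready.
Round 5 fires R12, giving route_local.
Closure: {carrier_assigned, cond_1, dock_ready, fragile_item, hazmat_flag, insured, labeled, manifest_closed, notify_customer, order_received, packed, pick_ticket, priority_ship, restock_request, route_local, shipped, split_shipment, stock_low} — 18 facts.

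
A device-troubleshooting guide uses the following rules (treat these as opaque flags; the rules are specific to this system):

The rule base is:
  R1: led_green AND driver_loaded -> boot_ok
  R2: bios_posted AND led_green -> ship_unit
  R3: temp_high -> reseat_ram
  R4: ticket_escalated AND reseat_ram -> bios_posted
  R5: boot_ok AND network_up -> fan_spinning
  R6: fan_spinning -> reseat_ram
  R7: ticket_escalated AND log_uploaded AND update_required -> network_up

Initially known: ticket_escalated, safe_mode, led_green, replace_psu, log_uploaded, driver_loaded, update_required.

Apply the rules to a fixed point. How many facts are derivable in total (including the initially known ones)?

[1] R1 [led_green AND driver_loaded -> boot_ok]; R7 [ticket_escalated AND log_uploaded AND update_required -> network_up]. ⇒ new: boot_ok, network_up.
[2] R5 [boot_ok AND network_up -> fan_spinning]. ⇒ new: fan_spinning.
[3] R6 [fan_spinning -> reseat_ram]. ⇒ new: reseat_ram.
[4] R4 [ticket_escalated AND reseat_ram -> bios_posted]. ⇒ new: bios_posted.
[5] R2 [bios_posted AND led_green -> ship_unit]. ⇒ new: ship_unit.
Closure: {bios_posted, boot_ok, driver_loaded, fan_spinning, led_green, log_uploaded, network_up, replace_psu, reseat_ram, safe_mode, ship_unit, ticket_escalated, update_required} — 13 facts.

13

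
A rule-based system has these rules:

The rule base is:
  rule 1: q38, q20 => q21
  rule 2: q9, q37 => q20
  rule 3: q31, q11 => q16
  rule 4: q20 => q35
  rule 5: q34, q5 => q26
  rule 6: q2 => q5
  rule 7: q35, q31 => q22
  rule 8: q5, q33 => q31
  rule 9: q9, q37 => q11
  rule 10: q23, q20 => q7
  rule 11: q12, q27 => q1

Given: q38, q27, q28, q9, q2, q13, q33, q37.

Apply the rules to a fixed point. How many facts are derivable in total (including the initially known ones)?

Round 1 fires rule 2, rule 6, rule 9, giving q20, q5, q11.
Round 2 fires rule 1, rule 4, rule 8, giving q21, q35, q31.
Round 3 fires rule 3, rule 7, giving q16, q22.
Closure: {q11, q13, q16, q2, q20, q21, q22, q27, q28, q31, q33, q35, q37, q38, q5, q9} — 16 facts.

16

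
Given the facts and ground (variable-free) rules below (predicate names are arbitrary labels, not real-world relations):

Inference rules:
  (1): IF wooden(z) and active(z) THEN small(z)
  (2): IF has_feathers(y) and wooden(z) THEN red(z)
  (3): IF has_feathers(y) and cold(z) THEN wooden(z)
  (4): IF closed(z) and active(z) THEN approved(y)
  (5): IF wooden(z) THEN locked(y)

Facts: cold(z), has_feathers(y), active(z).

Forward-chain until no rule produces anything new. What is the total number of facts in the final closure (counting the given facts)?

7

Round 1: (3) [IF has_feathers(y) and cold(z) THEN wooden(z)]. Adds wooden(z).
Round 2: (1) [IF wooden(z) and active(z) THEN small(z)]; (2) [IF has_feathers(y) and wooden(z) THEN red(z)]; (5) [IF wooden(z) THEN locked(y)]. Adds small(z), red(z), locked(y).
Closure: {active(z), cold(z), has_feathers(y), locked(y), red(z), small(z), wooden(z)} — 7 facts.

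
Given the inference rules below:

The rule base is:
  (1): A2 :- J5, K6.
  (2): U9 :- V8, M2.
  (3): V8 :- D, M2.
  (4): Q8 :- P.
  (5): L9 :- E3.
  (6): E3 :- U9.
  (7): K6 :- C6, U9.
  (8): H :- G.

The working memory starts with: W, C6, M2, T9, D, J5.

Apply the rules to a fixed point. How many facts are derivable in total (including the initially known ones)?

Round 1 fires (3), giving V8.
Round 2 fires (2), giving U9.
Round 3 fires (6), (7), giving E3, K6.
Round 4 fires (1), (5), giving A2, L9.
Closure: {A2, C6, D, E3, J5, K6, L9, M2, T9, U9, V8, W} — 12 facts.

12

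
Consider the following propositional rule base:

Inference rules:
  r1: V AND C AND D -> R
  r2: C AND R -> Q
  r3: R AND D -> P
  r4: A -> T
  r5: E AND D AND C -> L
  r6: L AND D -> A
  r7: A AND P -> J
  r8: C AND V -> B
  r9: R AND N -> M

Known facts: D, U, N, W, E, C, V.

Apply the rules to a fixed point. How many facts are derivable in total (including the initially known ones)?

16

[1] r1 [V AND C AND D -> R]; r5 [E AND D AND C -> L]; r8 [C AND V -> B]. ⇒ new: R, L, B.
[2] r2 [C AND R -> Q]; r3 [R AND D -> P]; r6 [L AND D -> A]; r9 [R AND N -> M]. ⇒ new: Q, P, A, M.
[3] r4 [A -> T]; r7 [A AND P -> J]. ⇒ new: T, J.
Closure: {A, B, C, D, E, J, L, M, N, P, Q, R, T, U, V, W} — 16 facts.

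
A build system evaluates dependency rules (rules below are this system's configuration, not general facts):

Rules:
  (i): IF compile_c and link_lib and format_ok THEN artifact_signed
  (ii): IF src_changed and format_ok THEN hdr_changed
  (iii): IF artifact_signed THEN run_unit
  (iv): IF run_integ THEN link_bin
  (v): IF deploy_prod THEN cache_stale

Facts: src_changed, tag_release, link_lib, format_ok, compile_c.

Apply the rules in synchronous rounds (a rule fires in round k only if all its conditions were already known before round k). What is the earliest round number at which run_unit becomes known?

Round 1 fires (i), (ii), giving artifact_signed, hdr_changed.
Round 2 fires (iii), giving run_unit.
run_unit first appears in round 2.

2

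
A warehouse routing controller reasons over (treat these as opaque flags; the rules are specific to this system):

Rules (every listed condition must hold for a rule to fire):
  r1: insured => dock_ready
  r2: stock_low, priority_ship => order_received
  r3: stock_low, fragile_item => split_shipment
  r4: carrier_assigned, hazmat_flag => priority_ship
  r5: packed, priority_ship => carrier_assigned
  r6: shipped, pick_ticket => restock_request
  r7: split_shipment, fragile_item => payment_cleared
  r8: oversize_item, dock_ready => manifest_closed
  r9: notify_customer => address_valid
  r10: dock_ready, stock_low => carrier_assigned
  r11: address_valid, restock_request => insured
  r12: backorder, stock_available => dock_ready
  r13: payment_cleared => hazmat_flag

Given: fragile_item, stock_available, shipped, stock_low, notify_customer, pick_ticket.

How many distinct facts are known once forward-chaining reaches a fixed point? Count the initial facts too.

Round 1 — r3, r6, r9, derive split_shipment, restock_request, address_valid.
Round 2 — r7, r11, derive payment_cleared, insured.
Round 3 — r1, r13, derive dock_ready, hazmat_flag.
Round 4 — r10, derive carrier_assigned.
Round 5 — r4, derive priority_ship.
Round 6 — r2, derive order_received.
Closure: {address_valid, carrier_assigned, dock_ready, fragile_item, hazmat_flag, insured, notify_customer, order_received, payment_cleared, pick_ticket, priority_ship, restock_request, shipped, split_shipment, stock_available, stock_low} — 16 facts.

16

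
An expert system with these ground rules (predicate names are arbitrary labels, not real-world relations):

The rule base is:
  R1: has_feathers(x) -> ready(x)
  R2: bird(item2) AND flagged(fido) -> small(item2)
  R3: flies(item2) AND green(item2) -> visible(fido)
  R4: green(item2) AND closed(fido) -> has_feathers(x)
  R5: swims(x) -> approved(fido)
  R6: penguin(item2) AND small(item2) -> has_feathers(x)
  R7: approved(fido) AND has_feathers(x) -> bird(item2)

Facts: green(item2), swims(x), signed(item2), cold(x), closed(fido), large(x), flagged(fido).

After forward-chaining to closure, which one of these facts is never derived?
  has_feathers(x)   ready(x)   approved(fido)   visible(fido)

visible(fido)

Round 1: R4 [green(item2) AND closed(fido) -> has_feathers(x)]; R5 [swims(x) -> approved(fido)]. Adds has_feathers(x), approved(fido).
Round 2: R1 [has_feathers(x) -> ready(x)]; R7 [approved(fido) AND has_feathers(x) -> bird(item2)]. Adds ready(x), bird(item2).
Round 3: R2 [bird(item2) AND flagged(fido) -> small(item2)]. Adds small(item2).
Derived: ready(x) (round 2), approved(fido) (round 1), has_feathers(x) (round 1). visible(fido) never appears in any round.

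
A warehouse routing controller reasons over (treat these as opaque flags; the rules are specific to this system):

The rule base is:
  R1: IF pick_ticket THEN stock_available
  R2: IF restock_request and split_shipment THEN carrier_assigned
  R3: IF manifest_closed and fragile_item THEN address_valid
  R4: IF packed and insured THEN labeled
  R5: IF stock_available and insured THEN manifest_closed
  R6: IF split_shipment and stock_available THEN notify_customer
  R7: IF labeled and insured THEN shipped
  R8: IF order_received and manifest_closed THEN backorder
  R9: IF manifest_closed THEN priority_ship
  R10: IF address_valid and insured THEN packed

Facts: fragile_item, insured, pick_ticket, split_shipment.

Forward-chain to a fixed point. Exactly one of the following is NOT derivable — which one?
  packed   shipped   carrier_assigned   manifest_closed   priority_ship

Round 1: R1 [IF pick_ticket THEN stock_available]. New: stock_available.
Round 2: R5 [IF stock_available and insured THEN manifest_closed]; R6 [IF split_shipment and stock_available THEN notify_customer]. New: manifest_closed, notify_customer.
Round 3: R3 [IF manifest_closed and fragile_item THEN address_valid]; R9 [IF manifest_closed THEN priority_ship]. New: address_valid, priority_ship.
Round 4: R10 [IF address_valid and insured THEN packed]. New: packed.
Round 5: R4 [IF packed and insured THEN labeled]. New: labeled.
Round 6: R7 [IF labeled and insured THEN shipped]. New: shipped.
Derived: packed (round 4), manifest_closed (round 2), priority_ship (round 3), shipped (round 6). carrier_assigned never appears in any round.

carrier_assigned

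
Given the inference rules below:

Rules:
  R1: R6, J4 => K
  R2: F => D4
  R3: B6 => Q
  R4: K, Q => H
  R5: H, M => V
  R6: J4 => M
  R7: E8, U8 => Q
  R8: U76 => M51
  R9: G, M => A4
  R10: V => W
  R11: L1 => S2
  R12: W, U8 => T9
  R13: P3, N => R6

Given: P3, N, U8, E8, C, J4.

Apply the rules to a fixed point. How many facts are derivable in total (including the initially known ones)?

14

Round 1 — R6, R7, R13, derive M, Q, R6.
Round 2 — R1, derive K.
Round 3 — R4, derive H.
Round 4 — R5, derive V.
Round 5 — R10, derive W.
Round 6 — R12, derive T9.
Closure: {C, E8, H, J4, K, M, N, P3, Q, R6, T9, U8, V, W} — 14 facts.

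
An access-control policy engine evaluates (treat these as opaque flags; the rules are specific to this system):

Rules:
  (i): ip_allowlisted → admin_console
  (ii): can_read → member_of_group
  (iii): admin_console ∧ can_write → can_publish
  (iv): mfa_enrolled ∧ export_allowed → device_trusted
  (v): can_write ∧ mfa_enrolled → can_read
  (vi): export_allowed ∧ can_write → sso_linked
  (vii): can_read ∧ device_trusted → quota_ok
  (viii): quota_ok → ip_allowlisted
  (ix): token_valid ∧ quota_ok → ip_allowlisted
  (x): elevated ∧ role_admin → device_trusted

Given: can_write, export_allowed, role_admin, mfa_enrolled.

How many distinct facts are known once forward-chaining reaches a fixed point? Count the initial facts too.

12

Round 1 — (iv), (v), (vi), derive device_trusted, can_read, sso_linked.
Round 2 — (ii), (vii), derive member_of_group, quota_ok.
Round 3 — (viii), derive ip_allowlisted.
Round 4 — (i), derive admin_console.
Round 5 — (iii), derive can_publish.
Closure: {admin_console, can_publish, can_read, can_write, device_trusted, export_allowed, ip_allowlisted, member_of_group, mfa_enrolled, quota_ok, role_admin, sso_linked} — 12 facts.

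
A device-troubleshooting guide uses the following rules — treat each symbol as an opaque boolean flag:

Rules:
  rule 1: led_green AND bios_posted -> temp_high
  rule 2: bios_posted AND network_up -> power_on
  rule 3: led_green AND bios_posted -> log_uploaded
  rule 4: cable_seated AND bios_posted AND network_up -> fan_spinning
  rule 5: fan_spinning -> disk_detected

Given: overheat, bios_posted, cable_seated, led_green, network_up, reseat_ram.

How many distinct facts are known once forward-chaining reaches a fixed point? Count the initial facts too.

11

[1] rule 1 [led_green AND bios_posted -> temp_high]; rule 2 [bios_posted AND network_up -> power_on]; rule 3 [led_green AND bios_posted -> log_uploaded]; rule 4 [cable_seated AND bios_posted AND network_up -> fan_spinning]. ⇒ new: temp_high, power_on, log_uploaded, fan_spinning.
[2] rule 5 [fan_spinning -> disk_detected]. ⇒ new: disk_detected.
Closure: {bios_posted, cable_seated, disk_detected, fan_spinning, led_green, log_uploaded, network_up, overheat, power_on, reseat_ram, temp_high} — 11 facts.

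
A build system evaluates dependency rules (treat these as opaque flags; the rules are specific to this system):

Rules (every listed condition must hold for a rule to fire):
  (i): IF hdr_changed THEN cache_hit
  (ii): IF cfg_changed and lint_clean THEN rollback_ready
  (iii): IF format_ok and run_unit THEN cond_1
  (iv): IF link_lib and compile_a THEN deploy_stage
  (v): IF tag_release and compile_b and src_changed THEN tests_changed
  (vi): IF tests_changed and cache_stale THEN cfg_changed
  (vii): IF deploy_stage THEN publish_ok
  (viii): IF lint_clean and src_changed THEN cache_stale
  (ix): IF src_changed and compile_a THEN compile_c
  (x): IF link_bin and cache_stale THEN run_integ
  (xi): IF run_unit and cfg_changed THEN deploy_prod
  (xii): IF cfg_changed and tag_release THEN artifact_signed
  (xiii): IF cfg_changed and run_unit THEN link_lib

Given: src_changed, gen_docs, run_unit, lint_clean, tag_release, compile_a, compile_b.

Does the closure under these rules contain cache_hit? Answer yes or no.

no

[1] (v) [IF tag_release and compile_b and src_changed THEN tests_changed]; (viii) [IF lint_clean and src_changed THEN cache_stale]; (ix) [IF src_changed and compile_a THEN compile_c]. ⇒ new: tests_changed, cache_stale, compile_c.
[2] (vi) [IF tests_changed and cache_stale THEN cfg_changed]. ⇒ new: cfg_changed.
[3] (ii) [IF cfg_changed and lint_clean THEN rollback_ready]; (xi) [IF run_unit and cfg_changed THEN deploy_prod]; (xii) [IF cfg_changed and tag_release THEN artifact_signed]; (xiii) [IF cfg_changed and run_unit THEN link_lib]. ⇒ new: rollback_ready, deploy_prod, artifact_signed, link_lib.
[4] (iv) [IF link_lib and compile_a THEN deploy_stage]. ⇒ new: deploy_stage.
[5] (vii) [IF deploy_stage THEN publish_ok]. ⇒ new: publish_ok.
Fixed point reached. cache_hit is concluded only by (i); (i) needs hdr_changed (never derived).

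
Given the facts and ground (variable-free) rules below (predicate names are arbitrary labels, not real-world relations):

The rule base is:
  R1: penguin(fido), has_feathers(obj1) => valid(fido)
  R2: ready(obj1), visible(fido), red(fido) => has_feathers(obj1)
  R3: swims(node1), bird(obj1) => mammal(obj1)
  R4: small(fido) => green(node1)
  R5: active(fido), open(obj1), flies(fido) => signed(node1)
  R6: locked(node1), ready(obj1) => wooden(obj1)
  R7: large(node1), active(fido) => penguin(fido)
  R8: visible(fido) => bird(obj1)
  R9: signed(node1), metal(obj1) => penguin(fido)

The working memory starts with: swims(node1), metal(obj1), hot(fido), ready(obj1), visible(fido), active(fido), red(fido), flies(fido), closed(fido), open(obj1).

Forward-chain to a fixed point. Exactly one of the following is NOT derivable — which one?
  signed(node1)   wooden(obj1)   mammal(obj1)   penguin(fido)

wooden(obj1)

Round 1: R2 [ready(obj1), visible(fido), red(fido) => has_feathers(obj1)]; R5 [active(fido), open(obj1), flies(fido) => signed(node1)]; R8 [visible(fido) => bird(obj1)]. Adds has_feathers(obj1), signed(node1), bird(obj1).
Round 2: R3 [swims(node1), bird(obj1) => mammal(obj1)]; R9 [signed(node1), metal(obj1) => penguin(fido)]. Adds mammal(obj1), penguin(fido).
Round 3: R1 [penguin(fido), has_feathers(obj1) => valid(fido)]. Adds valid(fido).
Derived: penguin(fido) (round 2), mammal(obj1) (round 2), signed(node1) (round 1). wooden(obj1) never appears in any round.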